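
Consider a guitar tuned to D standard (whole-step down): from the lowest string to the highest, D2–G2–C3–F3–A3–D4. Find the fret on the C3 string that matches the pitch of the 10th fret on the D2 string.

D2 at fret 10 is D2 + 10 semitones = C3.
The open C3 string is 10 semitones above the open D2, so the same pitch on the C3 string lies at fret 10 − 10 = 0.

0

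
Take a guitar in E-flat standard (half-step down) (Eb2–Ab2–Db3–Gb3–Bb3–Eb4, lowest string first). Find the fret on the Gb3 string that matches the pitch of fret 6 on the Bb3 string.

10

Bb3 at fret 6 is Bb3 + 6 semitones = E4.
The open Gb3 string is 4 semitones below the open Bb3, so the same pitch on the Gb3 string lies at fret 6 + 4 = 10.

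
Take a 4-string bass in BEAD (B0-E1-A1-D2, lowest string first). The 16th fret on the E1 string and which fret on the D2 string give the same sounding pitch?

6

Fret 16 on E1 is MIDI 28 + 16 = 44 (G♯2). On the D2 string (open MIDI 38), that pitch is 44 − 38 = fret 6.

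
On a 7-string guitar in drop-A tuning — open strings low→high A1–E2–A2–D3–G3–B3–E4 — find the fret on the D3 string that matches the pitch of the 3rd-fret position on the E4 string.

E4 at fret 3 is E4 + 3 semitones = G4.
The open D3 string is 14 semitones below the open E4, so the same pitch on the D3 string lies at fret 3 + 14 = 17.

17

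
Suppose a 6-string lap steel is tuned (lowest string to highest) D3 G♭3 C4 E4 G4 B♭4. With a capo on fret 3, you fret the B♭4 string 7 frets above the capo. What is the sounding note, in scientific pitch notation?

The capo raises the open B♭4 by 3 semitones to D♭5; fretting 7 more gives B♭4 + 3 + 7 = B♭4 + 10 semitones = A♭5.
(Also written G♯.)

A♭5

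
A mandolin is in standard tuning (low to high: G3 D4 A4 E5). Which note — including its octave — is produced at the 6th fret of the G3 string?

Each fret is one semitone, so G3 + 6 = C#4.
(Equivalently spelled Db4.)

C#4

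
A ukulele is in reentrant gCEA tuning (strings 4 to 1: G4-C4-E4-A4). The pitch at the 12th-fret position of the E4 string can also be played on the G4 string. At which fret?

E4 at fret 12 is E4 + 12 semitones = E5.
The open G4 string is 3 semitones above the open E4, so the same pitch on the G4 string lies at fret 12 − 3 = 9.

9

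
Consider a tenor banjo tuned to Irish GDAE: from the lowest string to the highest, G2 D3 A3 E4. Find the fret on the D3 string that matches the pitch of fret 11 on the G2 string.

G2 at fret 11 is G2 + 11 semitones = F#3.
The open D3 string is 7 semitones above the open G2, so the same pitch on the D3 string lies at fret 11 − 7 = 4.

4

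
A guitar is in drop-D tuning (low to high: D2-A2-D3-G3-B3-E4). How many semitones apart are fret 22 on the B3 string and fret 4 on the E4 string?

B3 at fret 22 → A5 (MIDI 81); E4 at fret 4 → G#4 (MIDI 68).
81 − 68 = 13, so the two pitches are 13 semitones apart, with A5 the higher.

13 semitones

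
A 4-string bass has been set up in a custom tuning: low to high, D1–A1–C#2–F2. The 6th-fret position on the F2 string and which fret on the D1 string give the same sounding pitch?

F2 at fret 6 is F2 + 6 semitones = B2.
The open D1 string is 15 semitones below the open F2, so the same pitch on the D1 string lies at fret 6 + 15 = 21.

21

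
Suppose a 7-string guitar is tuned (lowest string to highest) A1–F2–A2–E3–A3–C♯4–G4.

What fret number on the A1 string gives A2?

12

A2 is 12 semitones above the open A1 (A–A#–B–C–…–G–G#–A), so it sits at fret 12.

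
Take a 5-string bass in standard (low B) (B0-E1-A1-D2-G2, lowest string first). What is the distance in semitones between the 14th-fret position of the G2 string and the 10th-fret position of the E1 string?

19 semitones

G2 at fret 14 → A3 (MIDI 57); E1 at fret 10 → D2 (MIDI 38).
57 − 38 = 19, so the two pitches are 19 semitones apart, with A3 the higher.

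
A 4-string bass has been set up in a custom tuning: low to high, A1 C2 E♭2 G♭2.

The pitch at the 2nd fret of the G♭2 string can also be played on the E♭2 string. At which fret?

G♭2 at fret 2 is G♭2 + 2 semitones = A♭2.
The open E♭2 string is 3 semitones below the open G♭2, so the same pitch on the E♭2 string lies at fret 2 + 3 = 5.

5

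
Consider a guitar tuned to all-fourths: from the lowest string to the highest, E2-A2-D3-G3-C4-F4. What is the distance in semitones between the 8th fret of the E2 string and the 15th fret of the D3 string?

17 semitones

E2 at fret 8 → C3 (MIDI 48); D3 at fret 15 → F4 (MIDI 65).
48 − 65 = -17, so the two pitches are 17 semitones apart, with F4 the higher.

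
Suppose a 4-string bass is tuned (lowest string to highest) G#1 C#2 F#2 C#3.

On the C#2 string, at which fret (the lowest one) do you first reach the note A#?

9

From C#2, count semitones up the chromatic scale until reaching A#: C#–D–D#–E–F–F#–G–G#–A–A# — 9 steps.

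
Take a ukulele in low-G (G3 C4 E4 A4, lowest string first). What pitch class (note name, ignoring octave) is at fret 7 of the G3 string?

Each fret is one semitone, so G3 + 7 = D.

D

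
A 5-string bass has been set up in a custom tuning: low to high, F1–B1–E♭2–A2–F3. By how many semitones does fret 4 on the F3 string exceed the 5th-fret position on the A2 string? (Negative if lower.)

7 semitones

F3 at fret 4 → A3 (MIDI 57); A2 at fret 5 → D3 (MIDI 50).
57 − 50 = 7, so the two pitches are 7 semitones apart.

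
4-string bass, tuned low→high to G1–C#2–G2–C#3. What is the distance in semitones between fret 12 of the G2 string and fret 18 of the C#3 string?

G2 at fret 12 → G3 (MIDI 55); C#3 at fret 18 → G4 (MIDI 67).
55 − 67 = -12, so the two pitches are 12 semitones apart, with G4 the higher.

12 semitones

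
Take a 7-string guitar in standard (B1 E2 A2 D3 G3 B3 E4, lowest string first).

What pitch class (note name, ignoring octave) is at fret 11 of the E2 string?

D♯

E2 is MIDI 40. Adding 11 gives 51; 51 mod 12 = 3, i.e. D♯.
(Equivalently spelled E♭.)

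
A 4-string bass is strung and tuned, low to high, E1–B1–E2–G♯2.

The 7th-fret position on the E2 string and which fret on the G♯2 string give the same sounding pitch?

3

E2 at fret 7 is E2 + 7 semitones = B2.
The open G♯2 string is 4 semitones above the open E2, so the same pitch on the G♯2 string lies at fret 7 − 4 = 3.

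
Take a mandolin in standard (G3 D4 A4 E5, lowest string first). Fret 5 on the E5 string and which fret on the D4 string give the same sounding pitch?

19

E5 at fret 5 is E5 + 5 semitones = A5.
The open D4 string is 14 semitones below the open E5, so the same pitch on the D4 string lies at fret 5 + 14 = 19.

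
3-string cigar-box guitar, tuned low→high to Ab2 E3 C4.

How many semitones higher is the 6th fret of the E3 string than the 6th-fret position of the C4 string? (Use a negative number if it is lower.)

-8 semitones

E3 at fret 6 → Bb3 (MIDI 58); C4 at fret 6 → Gb4 (MIDI 66).
58 − 66 = -8, so the two pitches are 8 semitones apart.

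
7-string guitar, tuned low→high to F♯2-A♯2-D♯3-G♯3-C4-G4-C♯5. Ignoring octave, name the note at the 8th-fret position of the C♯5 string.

Each fret is one semitone, so C♯5 + 8 = A.

A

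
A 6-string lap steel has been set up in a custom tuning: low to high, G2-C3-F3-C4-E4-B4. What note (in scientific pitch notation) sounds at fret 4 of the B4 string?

D#5

B4 is MIDI 71. Adding 4 gives 75, which is D#5.
(Equivalently spelled Eb5.)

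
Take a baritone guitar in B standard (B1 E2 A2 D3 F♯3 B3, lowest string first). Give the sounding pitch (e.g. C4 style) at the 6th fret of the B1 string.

F2

The open B1 string plus 6 semitones: B–C–C#–D–D#–E–F.
The walk passes from B into C once, so the octave number goes from 1 to 2.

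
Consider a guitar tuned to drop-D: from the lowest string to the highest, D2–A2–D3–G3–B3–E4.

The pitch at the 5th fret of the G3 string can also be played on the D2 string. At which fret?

22

G3 at fret 5 is G3 + 5 semitones = C4.
The open D2 string is 17 semitones below the open G3, so the same pitch on the D2 string lies at fret 5 + 17 = 22.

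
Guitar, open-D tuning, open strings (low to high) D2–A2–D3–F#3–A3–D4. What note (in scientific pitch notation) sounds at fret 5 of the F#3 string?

Each fret is one semitone, so F#3 + 5 = B3.

B3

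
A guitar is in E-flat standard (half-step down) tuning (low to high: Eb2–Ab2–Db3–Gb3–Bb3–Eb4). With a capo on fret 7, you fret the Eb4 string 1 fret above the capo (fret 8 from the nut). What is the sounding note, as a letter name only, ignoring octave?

B

The capo raises the open Eb4 by 7 semitones to Bb4; fretting 1 more gives Eb4 + 7 + 1 = Eb4 + 8 semitones, landing on B.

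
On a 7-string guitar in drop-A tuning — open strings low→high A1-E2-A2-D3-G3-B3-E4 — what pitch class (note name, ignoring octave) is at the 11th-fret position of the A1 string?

Each fret is one semitone, so A1 + 11 = G♯.

G♯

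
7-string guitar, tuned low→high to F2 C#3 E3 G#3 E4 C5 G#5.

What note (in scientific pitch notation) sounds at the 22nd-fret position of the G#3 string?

F#5

Each fret is one semitone, so G#3 + 22 = F#5.
(Equivalently spelled Gb5.)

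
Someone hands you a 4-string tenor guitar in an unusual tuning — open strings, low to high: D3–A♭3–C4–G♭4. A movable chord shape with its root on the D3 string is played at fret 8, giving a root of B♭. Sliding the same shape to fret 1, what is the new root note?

E♭

Moving from fret 8 to fret 1 shifts the root by -7 semitones.
B♭ down 7 semitones is E♭.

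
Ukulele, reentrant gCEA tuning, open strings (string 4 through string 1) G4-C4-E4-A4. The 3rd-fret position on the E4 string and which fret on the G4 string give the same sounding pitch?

Fret 3 on E4 is MIDI 64 + 3 = 67 (G4). On the G4 string (open MIDI 67), that pitch is 67 − 67 = fret 0.

0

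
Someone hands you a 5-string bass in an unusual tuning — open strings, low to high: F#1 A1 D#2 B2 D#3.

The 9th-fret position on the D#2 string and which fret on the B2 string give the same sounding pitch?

1

Fret 9 on D#2 is MIDI 39 + 9 = 48 (C3). On the B2 string (open MIDI 47), that pitch is 48 − 47 = fret 1.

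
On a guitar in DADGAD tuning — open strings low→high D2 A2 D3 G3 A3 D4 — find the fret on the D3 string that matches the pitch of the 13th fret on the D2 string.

D2 at fret 13 is D2 + 13 semitones = D♯3.
The open D3 string is 12 semitones above the open D2, so the same pitch on the D3 string lies at fret 13 − 12 = 1.

1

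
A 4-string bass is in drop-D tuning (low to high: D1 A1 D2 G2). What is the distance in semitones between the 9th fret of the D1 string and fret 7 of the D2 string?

D1 at fret 9 → B1 (MIDI 35); D2 at fret 7 → A2 (MIDI 45).
35 − 45 = -10, so the two pitches are 10 semitones apart, with A2 the higher.

10 semitones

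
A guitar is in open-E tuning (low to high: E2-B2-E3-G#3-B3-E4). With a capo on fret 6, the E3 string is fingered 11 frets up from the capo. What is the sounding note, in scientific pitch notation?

A4

The capo raises the open E3 by 6 semitones to A#3; fretting 11 more gives E3 + 6 + 11 = E3 + 17 semitones = A4.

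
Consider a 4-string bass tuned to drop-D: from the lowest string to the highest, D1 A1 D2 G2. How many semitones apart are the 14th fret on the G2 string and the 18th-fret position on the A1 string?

G2 at fret 14 → A3 (MIDI 57); A1 at fret 18 → D#3 (MIDI 51).
57 − 51 = 6, so the two pitches are 6 semitones apart, with A3 the higher.

6 semitones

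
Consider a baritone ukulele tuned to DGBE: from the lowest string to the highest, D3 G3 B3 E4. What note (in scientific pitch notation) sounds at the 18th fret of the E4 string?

The open E4 string plus 18 semitones: E–F–F#–G–…–G#–A–A#.
The walk passes from B into C once, so the octave number goes from 4 to 5.
(Equivalently spelled B♭5.)

A♯5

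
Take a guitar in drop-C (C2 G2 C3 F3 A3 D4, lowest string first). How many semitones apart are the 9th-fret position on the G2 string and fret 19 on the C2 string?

3 semitones

G2 at fret 9 → E3 (MIDI 52); C2 at fret 19 → G3 (MIDI 55).
52 − 55 = -3, so the two pitches are 3 semitones apart, with G3 the higher.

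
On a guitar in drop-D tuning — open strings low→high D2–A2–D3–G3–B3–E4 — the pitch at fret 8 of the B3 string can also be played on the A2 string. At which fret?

22

B3 at fret 8 is B3 + 8 semitones = G4.
The open A2 string is 14 semitones below the open B3, so the same pitch on the A2 string lies at fret 8 + 14 = 22.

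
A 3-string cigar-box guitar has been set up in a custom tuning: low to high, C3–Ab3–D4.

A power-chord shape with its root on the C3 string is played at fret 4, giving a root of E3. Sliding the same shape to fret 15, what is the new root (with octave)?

Moving from fret 4 to fret 15 shifts the root by 11 semitones.
E3 up 11 semitones is Eb4.

Eb4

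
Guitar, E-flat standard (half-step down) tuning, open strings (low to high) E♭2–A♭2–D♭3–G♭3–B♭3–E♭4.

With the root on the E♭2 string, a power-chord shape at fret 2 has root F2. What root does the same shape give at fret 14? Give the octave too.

F3

Moving from fret 2 to fret 14 shifts the root by 12 semitones.
F2 up 12 semitones is F3.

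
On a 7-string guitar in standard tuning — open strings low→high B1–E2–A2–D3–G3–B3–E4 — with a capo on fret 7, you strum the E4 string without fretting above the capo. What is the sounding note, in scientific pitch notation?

B4

The capo raises the open E4 by 7 semitones to B4; fretting 0 more gives E4 + 7 + 0 = E4 + 7 semitones = B4.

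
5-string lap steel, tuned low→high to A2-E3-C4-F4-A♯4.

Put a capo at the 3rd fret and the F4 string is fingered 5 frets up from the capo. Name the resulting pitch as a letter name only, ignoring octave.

C♯

The capo raises the open F4 by 3 semitones to G♯4; fretting 5 more gives F4 + 3 + 5 = F4 + 8 semitones, landing on C♯.
(Also written D♭.)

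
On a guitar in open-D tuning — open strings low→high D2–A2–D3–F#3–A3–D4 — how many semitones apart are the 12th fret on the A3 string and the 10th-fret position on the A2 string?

A3 at fret 12 → A4 (MIDI 69); A2 at fret 10 → G3 (MIDI 55).
69 − 55 = 14, so the two pitches are 14 semitones apart, with A4 the higher.

14 semitones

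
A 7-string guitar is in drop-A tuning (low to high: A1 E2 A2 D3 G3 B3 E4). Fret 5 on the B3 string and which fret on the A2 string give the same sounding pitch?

19

Fret 5 on B3 is MIDI 59 + 5 = 64 (E4). On the A2 string (open MIDI 45), that pitch is 64 − 45 = fret 19.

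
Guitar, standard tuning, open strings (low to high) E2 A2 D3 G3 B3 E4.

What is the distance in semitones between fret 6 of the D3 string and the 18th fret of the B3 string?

D3 at fret 6 → G#3 (MIDI 56); B3 at fret 18 → F5 (MIDI 77).
56 − 77 = -21, so the two pitches are 21 semitones apart, with F5 the higher.

21 semitones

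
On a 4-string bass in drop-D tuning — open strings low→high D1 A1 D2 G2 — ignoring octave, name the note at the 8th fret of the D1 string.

D1 is MIDI 26. Adding 8 gives 34; 34 mod 12 = 10, i.e. A♯.

A♯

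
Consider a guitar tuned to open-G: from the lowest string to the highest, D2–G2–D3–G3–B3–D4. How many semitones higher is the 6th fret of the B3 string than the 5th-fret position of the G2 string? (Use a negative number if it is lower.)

B3 at fret 6 → F4 (MIDI 65); G2 at fret 5 → C3 (MIDI 48).
65 − 48 = 17, so the two pitches are 17 semitones apart.

17 semitones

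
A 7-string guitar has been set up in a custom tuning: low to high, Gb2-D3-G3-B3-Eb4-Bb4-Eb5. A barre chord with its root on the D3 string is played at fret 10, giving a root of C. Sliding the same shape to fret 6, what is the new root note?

Moving from fret 10 to fret 6 shifts the root by -4 semitones.
C down 4 semitones is Ab.

Ab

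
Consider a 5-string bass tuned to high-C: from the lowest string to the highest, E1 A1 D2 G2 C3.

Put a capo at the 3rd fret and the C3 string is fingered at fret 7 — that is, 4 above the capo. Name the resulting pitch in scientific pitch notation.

G3

The capo raises the open C3 by 3 semitones to D♯3; fretting 4 more gives C3 + 3 + 4 = C3 + 7 semitones = G3.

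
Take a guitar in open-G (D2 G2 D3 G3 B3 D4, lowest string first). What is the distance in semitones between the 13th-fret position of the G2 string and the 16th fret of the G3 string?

G2 at fret 13 → G#3 (MIDI 56); G3 at fret 16 → B4 (MIDI 71).
56 − 71 = -15, so the two pitches are 15 semitones apart, with B4 the higher.

15 semitones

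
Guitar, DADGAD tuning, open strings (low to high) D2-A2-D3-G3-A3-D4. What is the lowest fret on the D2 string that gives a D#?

1

From D2, count semitones up the chromatic scale until reaching D#: D–D# — 1 step.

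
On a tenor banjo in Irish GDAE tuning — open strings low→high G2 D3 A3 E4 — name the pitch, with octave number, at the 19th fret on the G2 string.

The open G2 string plus 19 semitones: G–G#–A–A#–…–C–C#–D.
The walk passes from B into C 2 times, so the octave number goes from 2 to 4.

D4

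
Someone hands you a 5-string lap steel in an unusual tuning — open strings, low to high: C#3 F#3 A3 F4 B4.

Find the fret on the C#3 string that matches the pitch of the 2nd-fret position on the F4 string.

Fret 2 on F4 is MIDI 65 + 2 = 67 (G4). On the C#3 string (open MIDI 49), that pitch is 67 − 49 = fret 18.

18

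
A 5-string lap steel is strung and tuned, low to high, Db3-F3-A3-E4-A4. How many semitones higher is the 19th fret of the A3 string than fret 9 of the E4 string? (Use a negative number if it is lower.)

3 semitones

A3 at fret 19 → E5 (MIDI 76); E4 at fret 9 → Db5 (MIDI 73).
76 − 73 = 3, so the two pitches are 3 semitones apart.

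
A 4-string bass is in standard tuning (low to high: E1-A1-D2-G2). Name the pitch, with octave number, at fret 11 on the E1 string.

D♯2

Each fret is one semitone, so E1 + 11 = D♯2.
(Equivalently spelled E♭2.)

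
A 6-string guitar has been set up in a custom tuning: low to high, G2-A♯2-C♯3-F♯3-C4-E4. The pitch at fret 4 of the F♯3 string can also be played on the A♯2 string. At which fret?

12

F♯3 at fret 4 is F♯3 + 4 semitones = A♯3.
The open A♯2 string is 8 semitones below the open F♯3, so the same pitch on the A♯2 string lies at fret 4 + 8 = 12.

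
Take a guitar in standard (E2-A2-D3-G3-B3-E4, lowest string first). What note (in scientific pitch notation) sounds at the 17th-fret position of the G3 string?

C5

The open G3 string plus 17 semitones: G–G#–A–A#–…–A#–B–C.
The walk passes from B into C 2 times, so the octave number goes from 3 to 5.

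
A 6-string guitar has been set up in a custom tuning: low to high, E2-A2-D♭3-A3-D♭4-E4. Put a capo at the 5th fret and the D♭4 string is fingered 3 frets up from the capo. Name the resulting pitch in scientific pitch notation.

A4

The capo raises the open D♭4 by 5 semitones to G♭4; fretting 3 more gives D♭4 + 5 + 3 = D♭4 + 8 semitones = A4.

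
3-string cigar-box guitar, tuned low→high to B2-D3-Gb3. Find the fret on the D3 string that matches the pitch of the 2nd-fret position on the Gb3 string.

Fret 2 on Gb3 is MIDI 54 + 2 = 56 (Ab3). On the D3 string (open MIDI 50), that pitch is 56 − 50 = fret 6.

6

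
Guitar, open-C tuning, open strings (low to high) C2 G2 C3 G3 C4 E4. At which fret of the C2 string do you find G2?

7

G2 is 7 semitones above the open C2 (C–C#–D–D#–E–F–F#–G), so it sits at fret 7.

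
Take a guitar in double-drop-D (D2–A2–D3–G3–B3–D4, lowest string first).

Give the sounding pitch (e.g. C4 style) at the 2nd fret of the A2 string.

A2 is MIDI 45. Adding 2 gives 47, which is B2.

B2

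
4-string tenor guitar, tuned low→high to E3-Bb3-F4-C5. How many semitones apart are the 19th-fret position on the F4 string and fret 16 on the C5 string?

4 semitones

F4 at fret 19 → C6 (MIDI 84); C5 at fret 16 → E6 (MIDI 88).
84 − 88 = -4, so the two pitches are 4 semitones apart, with E6 the higher.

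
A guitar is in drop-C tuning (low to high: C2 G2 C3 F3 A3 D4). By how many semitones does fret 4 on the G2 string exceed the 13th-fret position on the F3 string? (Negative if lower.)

G2 at fret 4 → B2 (MIDI 47); F3 at fret 13 → F#4 (MIDI 66).
47 − 66 = -19, so the two pitches are 19 semitones apart.

-19 semitones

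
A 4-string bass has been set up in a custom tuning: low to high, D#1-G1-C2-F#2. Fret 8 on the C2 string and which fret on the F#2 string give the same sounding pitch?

2

C2 at fret 8 is C2 + 8 semitones = G#2.
The open F#2 string is 6 semitones above the open C2, so the same pitch on the F#2 string lies at fret 8 − 6 = 2.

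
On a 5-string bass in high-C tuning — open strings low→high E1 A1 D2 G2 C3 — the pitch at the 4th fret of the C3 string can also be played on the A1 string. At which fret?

19

C3 at fret 4 is C3 + 4 semitones = E3.
The open A1 string is 15 semitones below the open C3, so the same pitch on the A1 string lies at fret 4 + 15 = 19.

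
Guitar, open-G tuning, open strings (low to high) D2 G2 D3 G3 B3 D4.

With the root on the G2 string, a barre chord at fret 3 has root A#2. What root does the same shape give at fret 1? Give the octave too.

Moving from fret 3 to fret 1 shifts the root by -2 semitones.
A#2 down 2 semitones is G#2.

G#2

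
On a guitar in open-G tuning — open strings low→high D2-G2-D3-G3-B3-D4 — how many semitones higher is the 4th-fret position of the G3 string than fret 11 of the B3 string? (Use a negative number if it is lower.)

-11 semitones

G3 at fret 4 → B3 (MIDI 59); B3 at fret 11 → A♯4 (MIDI 70).
59 − 70 = -11, so the two pitches are 11 semitones apart.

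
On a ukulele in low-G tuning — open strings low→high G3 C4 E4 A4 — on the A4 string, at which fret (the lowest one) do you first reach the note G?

10

From A4, count semitones up the chromatic scale until reaching G: A–A#–B–C–…–F–F#–G — 10 steps.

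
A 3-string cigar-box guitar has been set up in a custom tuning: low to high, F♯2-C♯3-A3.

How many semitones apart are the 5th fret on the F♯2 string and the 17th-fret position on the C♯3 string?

F♯2 at fret 5 → B2 (MIDI 47); C♯3 at fret 17 → F♯4 (MIDI 66).
47 − 66 = -19, so the two pitches are 19 semitones apart, with F♯4 the higher.

19 semitones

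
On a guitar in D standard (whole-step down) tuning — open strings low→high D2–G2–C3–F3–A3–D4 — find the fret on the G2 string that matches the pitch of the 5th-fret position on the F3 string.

Fret 5 on F3 is MIDI 53 + 5 = 58 (A♯3). On the G2 string (open MIDI 43), that pitch is 58 − 43 = fret 15.

15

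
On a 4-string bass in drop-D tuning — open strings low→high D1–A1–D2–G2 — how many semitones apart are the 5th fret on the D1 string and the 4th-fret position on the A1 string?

D1 at fret 5 → G1 (MIDI 31); A1 at fret 4 → C#2 (MIDI 37).
31 − 37 = -6, so the two pitches are 6 semitones apart, with C#2 the higher.

6 semitones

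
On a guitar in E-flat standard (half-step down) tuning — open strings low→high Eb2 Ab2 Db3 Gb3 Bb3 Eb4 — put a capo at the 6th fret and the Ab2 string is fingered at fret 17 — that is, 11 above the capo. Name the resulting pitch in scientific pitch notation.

Db4

The capo raises the open Ab2 by 6 semitones to D3; fretting 11 more gives Ab2 + 6 + 11 = Ab2 + 17 semitones = Db4.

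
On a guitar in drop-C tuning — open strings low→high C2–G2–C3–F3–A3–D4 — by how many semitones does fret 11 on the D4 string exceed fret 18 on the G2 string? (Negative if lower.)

D4 at fret 11 → C#5 (MIDI 73); G2 at fret 18 → C#4 (MIDI 61).
73 − 61 = 12, so the two pitches are 12 semitones apart.

12 semitones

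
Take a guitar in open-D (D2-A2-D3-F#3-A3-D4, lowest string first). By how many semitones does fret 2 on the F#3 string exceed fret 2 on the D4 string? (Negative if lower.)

F#3 at fret 2 → G#3 (MIDI 56); D4 at fret 2 → E4 (MIDI 64).
56 − 64 = -8, so the two pitches are 8 semitones apart.

-8 semitones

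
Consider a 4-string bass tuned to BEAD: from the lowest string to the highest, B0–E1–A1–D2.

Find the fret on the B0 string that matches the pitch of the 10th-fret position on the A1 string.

20

A1 at fret 10 is A1 + 10 semitones = G2.
The open B0 string is 10 semitones below the open A1, so the same pitch on the B0 string lies at fret 10 + 10 = 20.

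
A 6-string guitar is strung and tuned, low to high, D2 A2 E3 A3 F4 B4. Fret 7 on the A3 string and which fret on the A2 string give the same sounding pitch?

19

A3 at fret 7 is A3 + 7 semitones = E4.
The open A2 string is 12 semitones below the open A3, so the same pitch on the A2 string lies at fret 7 + 12 = 19.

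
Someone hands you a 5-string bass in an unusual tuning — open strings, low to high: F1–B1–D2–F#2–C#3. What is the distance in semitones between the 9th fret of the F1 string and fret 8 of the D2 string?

F1 at fret 9 → D2 (MIDI 38); D2 at fret 8 → A#2 (MIDI 46).
38 − 46 = -8, so the two pitches are 8 semitones apart, with A#2 the higher.

8 semitones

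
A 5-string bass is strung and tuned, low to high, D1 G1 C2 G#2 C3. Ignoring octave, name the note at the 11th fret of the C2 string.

Each fret is one semitone, so C2 + 11 = B.

B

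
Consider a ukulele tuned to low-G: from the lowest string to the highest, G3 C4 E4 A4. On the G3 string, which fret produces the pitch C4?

C4 is 5 semitones above the open G3 (G–G#–A–A#–B–C), so it sits at fret 5.

5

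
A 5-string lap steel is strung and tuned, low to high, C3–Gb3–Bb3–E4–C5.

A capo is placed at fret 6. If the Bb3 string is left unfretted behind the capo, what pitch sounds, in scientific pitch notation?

The capo raises the open Bb3 by 6 semitones to E4; fretting 0 more gives Bb3 + 6 + 0 = Bb3 + 6 semitones = E4.

E4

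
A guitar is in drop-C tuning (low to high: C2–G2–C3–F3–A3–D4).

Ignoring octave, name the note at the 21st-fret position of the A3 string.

Each fret is one semitone, so A3 + 21 = F#.
(Equivalently spelled Gb.)

F#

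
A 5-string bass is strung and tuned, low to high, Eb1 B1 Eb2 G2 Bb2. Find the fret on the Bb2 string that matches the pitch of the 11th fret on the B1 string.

B1 at fret 11 is B1 + 11 semitones = Bb2.
The open Bb2 string is 11 semitones above the open B1, so the same pitch on the Bb2 string lies at fret 11 − 11 = 0.

0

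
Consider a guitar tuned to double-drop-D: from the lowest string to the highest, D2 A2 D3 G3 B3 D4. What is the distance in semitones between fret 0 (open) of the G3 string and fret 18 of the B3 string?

22 semitones

G3 at fret 0 → G3 (MIDI 55); B3 at fret 18 → F5 (MIDI 77).
55 − 77 = -22, so the two pitches are 22 semitones apart, with F5 the higher.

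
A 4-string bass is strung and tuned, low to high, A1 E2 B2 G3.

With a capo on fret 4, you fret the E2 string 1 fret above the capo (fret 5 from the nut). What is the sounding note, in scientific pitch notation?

A2

The capo raises the open E2 by 4 semitones to A♭2; fretting 1 more gives E2 + 4 + 1 = E2 + 5 semitones = A2.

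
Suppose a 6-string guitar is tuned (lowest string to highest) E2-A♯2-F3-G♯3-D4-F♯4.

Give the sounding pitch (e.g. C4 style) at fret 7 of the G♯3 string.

The open G♯3 string plus 7 semitones: G#–A–A#–B–C–C#–D–D#.
The walk passes from B into C once, so the octave number goes from 3 to 4.
(Equivalently spelled E♭4.)

D♯4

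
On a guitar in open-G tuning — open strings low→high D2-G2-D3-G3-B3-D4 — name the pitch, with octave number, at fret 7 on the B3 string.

The open B3 string plus 7 semitones: B–C–C#–D–D#–E–F–F#.
The walk passes from B into C once, so the octave number goes from 3 to 4.

F#4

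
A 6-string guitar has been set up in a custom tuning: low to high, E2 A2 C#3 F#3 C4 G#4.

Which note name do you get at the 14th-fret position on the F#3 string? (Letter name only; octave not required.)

G#

The open F#3 string plus 14 semitones: F#–G–G#–A–…–F#–G–G#.
(Equivalently spelled Ab.)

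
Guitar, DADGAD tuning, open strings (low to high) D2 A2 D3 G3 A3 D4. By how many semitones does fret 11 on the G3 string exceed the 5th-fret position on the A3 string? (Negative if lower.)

G3 at fret 11 → F#4 (MIDI 66); A3 at fret 5 → D4 (MIDI 62).
66 − 62 = 4, so the two pitches are 4 semitones apart.

4 semitones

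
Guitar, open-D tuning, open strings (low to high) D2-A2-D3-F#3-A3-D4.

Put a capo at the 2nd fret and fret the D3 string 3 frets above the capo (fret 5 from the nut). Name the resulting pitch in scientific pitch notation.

G3

The capo raises the open D3 by 2 semitones to E3; fretting 3 more gives D3 + 2 + 3 = D3 + 5 semitones = G3.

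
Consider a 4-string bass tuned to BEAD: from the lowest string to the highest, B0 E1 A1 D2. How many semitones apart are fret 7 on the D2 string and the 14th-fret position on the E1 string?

3 semitones

D2 at fret 7 → A2 (MIDI 45); E1 at fret 14 → F♯2 (MIDI 42).
45 − 42 = 3, so the two pitches are 3 semitones apart, with A2 the higher.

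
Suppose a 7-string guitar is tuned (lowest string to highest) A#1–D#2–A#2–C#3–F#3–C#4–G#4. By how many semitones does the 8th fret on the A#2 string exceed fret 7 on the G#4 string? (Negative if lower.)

A#2 at fret 8 → F#3 (MIDI 54); G#4 at fret 7 → D#5 (MIDI 75).
54 − 75 = -21, so the two pitches are 21 semitones apart.

-21 semitones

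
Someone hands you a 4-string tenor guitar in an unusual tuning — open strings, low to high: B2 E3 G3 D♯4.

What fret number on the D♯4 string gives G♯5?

17

G♯5 is 17 semitones above the open D♯4 (D#–E–F–F#–…–F#–G–G#), so it sits at fret 17.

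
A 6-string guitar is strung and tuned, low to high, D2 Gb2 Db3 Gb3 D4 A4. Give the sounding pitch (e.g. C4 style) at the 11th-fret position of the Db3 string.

C4

The open Db3 string plus 11 semitones: Db–D–Eb–E–…–Bb–B–C.
The walk passes from B into C once, so the octave number goes from 3 to 4.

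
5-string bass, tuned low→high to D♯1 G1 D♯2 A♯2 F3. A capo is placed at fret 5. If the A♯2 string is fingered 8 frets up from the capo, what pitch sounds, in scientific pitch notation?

The capo raises the open A♯2 by 5 semitones to D♯3; fretting 8 more gives A♯2 + 5 + 8 = A♯2 + 13 semitones = B3.

B3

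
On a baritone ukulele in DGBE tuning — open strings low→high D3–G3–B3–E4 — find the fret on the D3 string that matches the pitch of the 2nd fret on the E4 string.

E4 at fret 2 is E4 + 2 semitones = F♯4.
The open D3 string is 14 semitones below the open E4, so the same pitch on the D3 string lies at fret 2 + 14 = 16.

16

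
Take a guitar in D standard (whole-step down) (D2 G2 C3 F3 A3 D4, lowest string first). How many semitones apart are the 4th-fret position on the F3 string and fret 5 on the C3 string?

F3 at fret 4 → A3 (MIDI 57); C3 at fret 5 → F3 (MIDI 53).
57 − 53 = 4, so the two pitches are 4 semitones apart, with A3 the higher.

4 semitones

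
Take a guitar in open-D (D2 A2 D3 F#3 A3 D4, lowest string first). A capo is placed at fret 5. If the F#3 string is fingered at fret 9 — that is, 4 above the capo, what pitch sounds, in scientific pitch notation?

D#4

The capo raises the open F#3 by 5 semitones to B3; fretting 4 more gives F#3 + 5 + 4 = F#3 + 9 semitones = D#4.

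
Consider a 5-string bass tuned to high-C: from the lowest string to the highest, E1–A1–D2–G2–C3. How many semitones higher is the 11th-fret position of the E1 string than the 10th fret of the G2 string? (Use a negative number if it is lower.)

E1 at fret 11 → D#2 (MIDI 39); G2 at fret 10 → F3 (MIDI 53).
39 − 53 = -14, so the two pitches are 14 semitones apart.

-14 semitones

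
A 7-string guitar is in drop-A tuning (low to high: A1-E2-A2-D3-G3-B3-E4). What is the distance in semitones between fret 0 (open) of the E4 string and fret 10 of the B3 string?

5 semitones

E4 at fret 0 → E4 (MIDI 64); B3 at fret 10 → A4 (MIDI 69).
64 − 69 = -5, so the two pitches are 5 semitones apart, with A4 the higher.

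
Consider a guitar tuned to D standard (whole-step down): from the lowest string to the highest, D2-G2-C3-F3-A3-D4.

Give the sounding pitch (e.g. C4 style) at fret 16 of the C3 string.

E4

Each fret is one semitone, so C3 + 16 = E4.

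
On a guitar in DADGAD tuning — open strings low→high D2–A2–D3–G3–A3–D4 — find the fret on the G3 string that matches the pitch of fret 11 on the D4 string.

18

Fret 11 on D4 is MIDI 62 + 11 = 73 (C#5). On the G3 string (open MIDI 55), that pitch is 73 − 55 = fret 18.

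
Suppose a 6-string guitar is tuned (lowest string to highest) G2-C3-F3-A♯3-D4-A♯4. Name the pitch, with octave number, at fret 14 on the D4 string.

The open D4 string plus 14 semitones: D–D#–E–F–…–D–D#–E.
The walk passes from B into C once, so the octave number goes from 4 to 5.

E5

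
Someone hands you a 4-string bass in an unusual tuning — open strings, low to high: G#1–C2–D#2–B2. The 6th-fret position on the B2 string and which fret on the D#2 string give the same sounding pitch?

14

B2 at fret 6 is B2 + 6 semitones = F3.
The open D#2 string is 8 semitones below the open B2, so the same pitch on the D#2 string lies at fret 6 + 8 = 14.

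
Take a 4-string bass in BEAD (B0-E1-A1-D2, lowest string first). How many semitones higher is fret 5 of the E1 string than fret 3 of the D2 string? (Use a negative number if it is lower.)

E1 at fret 5 → A1 (MIDI 33); D2 at fret 3 → F2 (MIDI 41).
33 − 41 = -8, so the two pitches are 8 semitones apart.

-8 semitones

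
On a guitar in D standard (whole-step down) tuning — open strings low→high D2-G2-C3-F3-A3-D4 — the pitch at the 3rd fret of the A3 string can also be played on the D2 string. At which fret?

A3 at fret 3 is A3 + 3 semitones = C4.
The open D2 string is 19 semitones below the open A3, so the same pitch on the D2 string lies at fret 3 + 19 = 22.

22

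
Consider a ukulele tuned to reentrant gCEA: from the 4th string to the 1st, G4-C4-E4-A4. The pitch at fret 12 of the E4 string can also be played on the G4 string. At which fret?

9

E4 at fret 12 is E4 + 12 semitones = E5.
The open G4 string is 3 semitones above the open E4, so the same pitch on the G4 string lies at fret 12 − 3 = 9.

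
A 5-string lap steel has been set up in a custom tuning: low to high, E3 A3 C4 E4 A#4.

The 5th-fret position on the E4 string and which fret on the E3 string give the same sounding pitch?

17

E4 at fret 5 is E4 + 5 semitones = A4.
The open E3 string is 12 semitones below the open E4, so the same pitch on the E3 string lies at fret 5 + 12 = 17.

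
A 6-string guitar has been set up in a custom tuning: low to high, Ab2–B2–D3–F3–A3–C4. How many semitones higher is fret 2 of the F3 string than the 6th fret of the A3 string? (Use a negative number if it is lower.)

-8 semitones

F3 at fret 2 → G3 (MIDI 55); A3 at fret 6 → Eb4 (MIDI 63).
55 − 63 = -8, so the two pitches are 8 semitones apart.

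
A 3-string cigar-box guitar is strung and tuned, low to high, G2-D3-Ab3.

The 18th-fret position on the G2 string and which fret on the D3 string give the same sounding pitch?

G2 at fret 18 is G2 + 18 semitones = Db4.
The open D3 string is 7 semitones above the open G2, so the same pitch on the D3 string lies at fret 18 − 7 = 11.

11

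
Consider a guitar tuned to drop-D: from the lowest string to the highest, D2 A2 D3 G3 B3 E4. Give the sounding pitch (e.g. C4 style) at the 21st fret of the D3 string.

B4

Each fret is one semitone, so D3 + 21 = B4.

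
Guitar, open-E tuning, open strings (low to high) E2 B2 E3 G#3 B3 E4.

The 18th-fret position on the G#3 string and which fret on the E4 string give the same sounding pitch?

10

G#3 at fret 18 is G#3 + 18 semitones = D5.
The open E4 string is 8 semitones above the open G#3, so the same pitch on the E4 string lies at fret 18 − 8 = 10.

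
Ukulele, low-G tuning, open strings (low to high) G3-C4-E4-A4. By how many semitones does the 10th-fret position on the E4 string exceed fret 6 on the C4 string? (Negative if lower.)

E4 at fret 10 → D5 (MIDI 74); C4 at fret 6 → F♯4 (MIDI 66).
74 − 66 = 8, so the two pitches are 8 semitones apart.

8 semitones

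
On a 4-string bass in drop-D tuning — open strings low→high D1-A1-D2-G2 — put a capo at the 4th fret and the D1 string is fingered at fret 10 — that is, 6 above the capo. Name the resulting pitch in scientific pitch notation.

The capo raises the open D1 by 4 semitones to F#1; fretting 6 more gives D1 + 4 + 6 = D1 + 10 semitones = C2.

C2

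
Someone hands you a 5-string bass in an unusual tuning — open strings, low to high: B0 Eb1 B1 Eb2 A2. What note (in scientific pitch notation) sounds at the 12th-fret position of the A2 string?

Each fret is one semitone, so A2 + 12 = A3.

A3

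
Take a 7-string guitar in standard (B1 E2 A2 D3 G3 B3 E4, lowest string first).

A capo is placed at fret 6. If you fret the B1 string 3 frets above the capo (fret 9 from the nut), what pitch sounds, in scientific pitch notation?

G#2

The capo raises the open B1 by 6 semitones to F2; fretting 3 more gives B1 + 6 + 3 = B1 + 9 semitones = G#2.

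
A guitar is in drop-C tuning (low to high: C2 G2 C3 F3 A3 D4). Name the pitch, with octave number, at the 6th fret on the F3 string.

B3

F3 is MIDI 53. Adding 6 gives 59, which is B3.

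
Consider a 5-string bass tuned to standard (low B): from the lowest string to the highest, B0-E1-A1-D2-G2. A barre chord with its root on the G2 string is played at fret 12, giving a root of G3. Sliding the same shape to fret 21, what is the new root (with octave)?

E4

Moving from fret 12 to fret 21 shifts the root by 9 semitones.
G3 up 9 semitones is E4.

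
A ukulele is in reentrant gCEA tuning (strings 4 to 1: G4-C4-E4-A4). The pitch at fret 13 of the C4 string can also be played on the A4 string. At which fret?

4

Fret 13 on C4 is MIDI 60 + 13 = 73 (C#5). On the A4 string (open MIDI 69), that pitch is 73 − 69 = fret 4.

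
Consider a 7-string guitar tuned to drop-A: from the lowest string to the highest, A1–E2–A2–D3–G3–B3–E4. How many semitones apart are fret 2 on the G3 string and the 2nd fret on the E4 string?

9 semitones

G3 at fret 2 → A3 (MIDI 57); E4 at fret 2 → F♯4 (MIDI 66).
57 − 66 = -9, so the two pitches are 9 semitones apart, with F♯4 the higher.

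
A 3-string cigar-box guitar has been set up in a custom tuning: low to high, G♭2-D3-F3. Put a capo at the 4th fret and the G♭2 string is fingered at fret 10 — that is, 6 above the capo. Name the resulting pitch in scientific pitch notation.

E3

The capo raises the open G♭2 by 4 semitones to B♭2; fretting 6 more gives G♭2 + 4 + 6 = G♭2 + 10 semitones = E3.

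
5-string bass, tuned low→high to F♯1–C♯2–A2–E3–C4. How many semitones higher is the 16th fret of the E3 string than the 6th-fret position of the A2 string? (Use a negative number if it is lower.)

17 semitones

E3 at fret 16 → G♯4 (MIDI 68); A2 at fret 6 → D♯3 (MIDI 51).
68 − 51 = 17, so the two pitches are 17 semitones apart.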